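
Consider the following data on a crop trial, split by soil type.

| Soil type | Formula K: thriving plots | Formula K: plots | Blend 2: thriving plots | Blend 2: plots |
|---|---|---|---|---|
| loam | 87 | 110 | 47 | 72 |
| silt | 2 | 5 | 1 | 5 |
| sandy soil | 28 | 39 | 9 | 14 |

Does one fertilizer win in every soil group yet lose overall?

No

Loam: Formula K 87/110 = 79.1%, Blend 2 47/72 = 65.3% → Formula K
Silt: Formula K 2/5 = 40.0%, Blend 2 1/5 = 20.0% → Formula K
Sandy soil: Formula K 28/39 = 71.8%, Blend 2 9/14 = 64.3% → Formula K
Overall: Formula K 117/154 = 76.0%, Blend 2 57/91 = 62.6% → Formula K
Formula K wins overall and in every soil group — no reversal.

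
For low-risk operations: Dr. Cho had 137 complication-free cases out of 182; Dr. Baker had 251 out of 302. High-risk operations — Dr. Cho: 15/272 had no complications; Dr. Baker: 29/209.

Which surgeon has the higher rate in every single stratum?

Low-risk: Dr. Cho 137/182 = 75.3%, Dr. Baker 251/302 = 83.1% → Dr. Baker
High-risk: Dr. Cho 15/272 = 5.5%, Dr. Baker 29/209 = 13.9% → Dr. Baker
Dr. Baker has the higher rate in both groups.

Dr. Baker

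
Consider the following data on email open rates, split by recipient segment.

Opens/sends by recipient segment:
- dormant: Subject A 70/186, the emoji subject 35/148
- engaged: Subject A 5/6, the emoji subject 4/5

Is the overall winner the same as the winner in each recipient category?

Yes

Dormant: Subject A 70/186 = 37.6%, the emoji subject 35/148 = 23.6% → Subject A
Engaged: Subject A 5/6 = 83.3%, the emoji subject 4/5 = 80.0% → Subject A
Overall: Subject A 75/192 = 39.1%, the emoji subject 39/153 = 25.5% → Subject A
Subject A wins overall and in every recipient group — no reversal.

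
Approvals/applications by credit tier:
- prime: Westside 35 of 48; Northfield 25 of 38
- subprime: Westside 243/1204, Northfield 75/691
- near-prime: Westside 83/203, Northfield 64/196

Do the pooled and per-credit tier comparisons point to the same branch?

Prime: Westside 35/48 = 72.9%, Northfield 25/38 = 65.8% → Westside
Subprime: Westside 243/1204 = 20.2%, Northfield 75/691 = 10.9% → Westside
Near-prime: Westside 83/203 = 40.9%, Northfield 64/196 = 32.7% → Westside
Overall: Westside 361/1455 = 24.8%, Northfield 164/925 = 17.7% → Westside
Westside wins overall and in every credit group — no reversal.

Yes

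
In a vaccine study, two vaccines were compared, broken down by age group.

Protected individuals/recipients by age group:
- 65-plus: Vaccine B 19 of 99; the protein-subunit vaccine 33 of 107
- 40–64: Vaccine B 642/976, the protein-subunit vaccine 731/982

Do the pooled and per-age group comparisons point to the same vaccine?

Yes

65-plus: Vaccine B 19/99 = 19.2%, the protein-subunit vaccine 33/107 = 30.8% → the protein-subunit vaccine
40–64: Vaccine B 642/976 = 65.8%, the protein-subunit vaccine 731/982 = 74.4% → the protein-subunit vaccine
Overall: Vaccine B 661/1075 = 61.5%, the protein-subunit vaccine 764/1089 = 70.2% → the protein-subunit vaccine
The protein-subunit vaccine wins overall and in every age group — no reversal.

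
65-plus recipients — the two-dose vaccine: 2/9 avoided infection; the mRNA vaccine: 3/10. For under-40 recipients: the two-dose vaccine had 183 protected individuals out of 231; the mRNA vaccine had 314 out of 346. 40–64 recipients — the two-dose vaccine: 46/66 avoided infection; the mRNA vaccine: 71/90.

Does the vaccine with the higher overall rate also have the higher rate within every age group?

Yes

65-plus: the two-dose vaccine 2/9 = 22.2%, the mRNA vaccine 3/10 = 30.0% → the mRNA vaccine
Under-40: the two-dose vaccine 183/231 = 79.2%, the mRNA vaccine 314/346 = 90.8% → the mRNA vaccine
40–64: the two-dose vaccine 46/66 = 69.7%, the mRNA vaccine 71/90 = 78.9% → the mRNA vaccine
Overall: the two-dose vaccine 231/306 = 75.5%, the mRNA vaccine 388/446 = 87.0% → the mRNA vaccine
The mRNA vaccine wins overall and in every age group — no reversal.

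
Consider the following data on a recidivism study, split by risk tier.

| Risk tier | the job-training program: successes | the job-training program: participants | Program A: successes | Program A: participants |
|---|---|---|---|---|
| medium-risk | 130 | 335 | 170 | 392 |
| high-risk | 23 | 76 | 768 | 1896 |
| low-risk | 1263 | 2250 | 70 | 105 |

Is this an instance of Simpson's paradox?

Medium-risk: the job-training program 130/335 = 38.8%, Program A 170/392 = 43.4% → Program A
High-risk: the job-training program 23/76 = 30.3%, Program A 768/1896 = 40.5% → Program A
Low-risk: the job-training program 1263/2250 = 56.1%, Program A 70/105 = 66.7% → Program A
Overall: the job-training program 1416/2661 = 53.2%, Program A 1008/2393 = 42.1% → the job-training program
Program A wins each risk group but the job-training program wins overall — the comparison reverses. Program A's participants skew toward high-risk, which has a lower base rate.

Yes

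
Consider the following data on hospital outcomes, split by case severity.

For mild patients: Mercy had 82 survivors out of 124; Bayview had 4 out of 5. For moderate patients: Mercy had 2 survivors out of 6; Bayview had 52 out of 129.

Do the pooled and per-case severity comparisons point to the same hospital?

No

Mild: Mercy 82/124 = 66.1%, Bayview 4/5 = 80.0% → Bayview
Moderate: Mercy 2/6 = 33.3%, Bayview 52/129 = 40.3% → Bayview
Overall: Mercy 84/130 = 64.6%, Bayview 56/134 = 41.8% → Mercy
Bayview wins each case group but Mercy wins overall — the comparison reverses. Bayview's patients skew toward moderate, which has a lower base rate.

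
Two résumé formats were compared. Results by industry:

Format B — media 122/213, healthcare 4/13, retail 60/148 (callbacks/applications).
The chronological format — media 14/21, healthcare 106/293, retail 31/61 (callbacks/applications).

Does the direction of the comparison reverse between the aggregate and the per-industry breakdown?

Media: Format B 122/213 = 57.3%, the chronological format 14/21 = 66.7% → the chronological format
Healthcare: Format B 4/13 = 30.8%, the chronological format 106/293 = 36.2% → the chronological format
Retail: Format B 60/148 = 40.5%, the chronological format 31/61 = 50.8% → the chronological format
Overall: Format B 186/374 = 49.7%, the chronological format 151/375 = 40.3% → Format B
The chronological format wins each industry group but Format B wins overall — the comparison reverses. The chronological format's applications skew toward healthcare, which has a lower base rate.

Yes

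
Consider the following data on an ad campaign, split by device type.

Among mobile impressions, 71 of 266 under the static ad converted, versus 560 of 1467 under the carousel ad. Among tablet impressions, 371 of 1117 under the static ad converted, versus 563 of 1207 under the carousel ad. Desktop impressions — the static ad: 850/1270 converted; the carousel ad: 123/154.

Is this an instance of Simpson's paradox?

Yes

Mobile: the static ad 71/266 = 26.7%, the carousel ad 560/1467 = 38.2% → the carousel ad
Tablet: the static ad 371/1117 = 33.2%, the carousel ad 563/1207 = 46.6% → the carousel ad
Desktop: the static ad 850/1270 = 66.9%, the carousel ad 123/154 = 79.9% → the carousel ad
Overall: the static ad 1292/2653 = 48.7%, the carousel ad 1246/2828 = 44.1% → the static ad
The carousel ad wins each device group but the static ad wins overall — the comparison reverses. The carousel ad's impressions skew toward mobile, which has a lower base rate.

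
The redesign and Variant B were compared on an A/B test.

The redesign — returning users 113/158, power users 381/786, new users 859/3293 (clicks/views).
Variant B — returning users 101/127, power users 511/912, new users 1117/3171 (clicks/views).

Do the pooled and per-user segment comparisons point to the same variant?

Returning users: the redesign 113/158 = 71.5%, Variant B 101/127 = 79.5% → Variant B
Power users: the redesign 381/786 = 48.5%, Variant B 511/912 = 56.0% → Variant B
New users: the redesign 859/3293 = 26.1%, Variant B 1117/3171 = 35.2% → Variant B
Overall: the redesign 1353/4237 = 31.9%, Variant B 1729/4210 = 41.1% → Variant B
Variant B wins overall and in every user group — no reversal.

Yes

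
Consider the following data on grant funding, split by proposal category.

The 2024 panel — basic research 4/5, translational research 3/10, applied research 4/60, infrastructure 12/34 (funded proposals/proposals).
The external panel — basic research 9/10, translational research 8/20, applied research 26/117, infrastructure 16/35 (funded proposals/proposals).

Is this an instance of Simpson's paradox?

Basic research: the 2024 panel 4/5 = 80.0%, the external panel 9/10 = 90.0% → the external panel
Translational research: the 2024 panel 3/10 = 30.0%, the external panel 8/20 = 40.0% → the external panel
Applied research: the 2024 panel 4/60 = 6.7%, the external panel 26/117 = 22.2% → the external panel
Infrastructure: the 2024 panel 12/34 = 35.3%, the external panel 16/35 = 45.7% → the external panel
Overall: the 2024 panel 23/109 = 21.1%, the external panel 59/182 = 32.4% → the external panel
The external panel wins overall and in every proposal group — no reversal.

No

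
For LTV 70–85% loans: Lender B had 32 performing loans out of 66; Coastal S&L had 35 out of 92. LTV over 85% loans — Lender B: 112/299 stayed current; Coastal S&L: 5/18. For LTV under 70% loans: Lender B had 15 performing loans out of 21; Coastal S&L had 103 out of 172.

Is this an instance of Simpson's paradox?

Yes

LTV 70–85%: Lender B 32/66 = 48.5%, Coastal S&L 35/92 = 38.0% → Lender B
LTV over 85%: Lender B 112/299 = 37.5%, Coastal S&L 5/18 = 27.8% → Lender B
LTV under 70%: Lender B 15/21 = 71.4%, Coastal S&L 103/172 = 59.9% → Lender B
Overall: Lender B 159/386 = 41.2%, Coastal S&L 143/282 = 50.7% → Coastal S&L
Lender B wins each loan-to-value group but Coastal S&L wins overall — the comparison reverses. Lender B's loans skew toward LTV over 85%, which has a lower base rate.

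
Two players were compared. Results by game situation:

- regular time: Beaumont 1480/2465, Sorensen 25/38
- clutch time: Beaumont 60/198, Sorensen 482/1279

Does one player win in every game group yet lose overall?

Regular time: Beaumont 1480/2465 = 60.0%, Sorensen 25/38 = 65.8% → Sorensen
Clutch time: Beaumont 60/198 = 30.3%, Sorensen 482/1279 = 37.7% → Sorensen
Overall: Beaumont 1540/2663 = 57.8%, Sorensen 507/1317 = 38.5% → Beaumont
Sorensen wins each game group but Beaumont wins overall — the comparison reverses. Sorensen's attempts skew toward clutch time, which has a lower base rate.

Yes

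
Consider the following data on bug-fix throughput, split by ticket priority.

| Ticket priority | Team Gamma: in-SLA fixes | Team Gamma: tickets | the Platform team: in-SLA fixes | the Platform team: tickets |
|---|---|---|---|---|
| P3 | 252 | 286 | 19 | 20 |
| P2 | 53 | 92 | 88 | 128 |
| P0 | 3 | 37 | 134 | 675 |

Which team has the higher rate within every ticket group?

the Platform team

P3: Team Gamma 252/286 = 88.1%, the Platform team 19/20 = 95.0% → the Platform team
P2: Team Gamma 53/92 = 57.6%, the Platform team 88/128 = 68.8% → the Platform team
P0: Team Gamma 3/37 = 8.1%, the Platform team 134/675 = 19.9% → the Platform team
The Platform team has the higher rate in all 3 groups.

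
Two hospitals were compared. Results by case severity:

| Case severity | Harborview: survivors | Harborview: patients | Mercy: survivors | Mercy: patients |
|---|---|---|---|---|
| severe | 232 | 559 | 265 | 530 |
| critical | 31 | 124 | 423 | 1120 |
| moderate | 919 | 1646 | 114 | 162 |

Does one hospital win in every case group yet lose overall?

Severe: Harborview 232/559 = 41.5%, Mercy 265/530 = 50.0% → Mercy
Critical: Harborview 31/124 = 25.0%, Mercy 423/1120 = 37.8% → Mercy
Moderate: Harborview 919/1646 = 55.8%, Mercy 114/162 = 70.4% → Mercy
Overall: Harborview 1182/2329 = 50.8%, Mercy 802/1812 = 44.3% → Harborview
Mercy wins each case group but Harborview wins overall — the comparison reverses. Mercy's patients skew toward critical, which has a lower base rate.

Yes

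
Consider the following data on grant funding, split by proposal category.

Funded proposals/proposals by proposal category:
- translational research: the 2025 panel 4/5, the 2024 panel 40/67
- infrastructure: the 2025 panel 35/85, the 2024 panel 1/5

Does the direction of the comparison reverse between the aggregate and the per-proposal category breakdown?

Yes

Translational research: the 2025 panel 4/5 = 80.0%, the 2024 panel 40/67 = 59.7% → the 2025 panel
Infrastructure: the 2025 panel 35/85 = 41.2%, the 2024 panel 1/5 = 20.0% → the 2025 panel
Overall: the 2025 panel 39/90 = 43.3%, the 2024 panel 41/72 = 56.9% → the 2024 panel
The 2025 panel wins each proposal group but the 2024 panel wins overall — the comparison reverses. The 2025 panel's proposals skew toward infrastructure, which has a lower base rate.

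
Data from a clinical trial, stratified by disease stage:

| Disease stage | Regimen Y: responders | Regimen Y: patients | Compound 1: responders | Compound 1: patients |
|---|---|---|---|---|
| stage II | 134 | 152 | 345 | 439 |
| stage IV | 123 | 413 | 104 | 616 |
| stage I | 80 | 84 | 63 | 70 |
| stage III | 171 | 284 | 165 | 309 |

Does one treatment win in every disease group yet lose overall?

Stage II: Regimen Y 134/152 = 88.2%, Compound 1 345/439 = 78.6% → Regimen Y
Stage IV: Regimen Y 123/413 = 29.8%, Compound 1 104/616 = 16.9% → Regimen Y
Stage I: Regimen Y 80/84 = 95.2%, Compound 1 63/70 = 90.0% → Regimen Y
Stage III: Regimen Y 171/284 = 60.2%, Compound 1 165/309 = 53.4% → Regimen Y
Overall: Regimen Y 508/933 = 54.4%, Compound 1 677/1434 = 47.2% → Regimen Y
Regimen Y wins overall and in every disease group — no reversal.

No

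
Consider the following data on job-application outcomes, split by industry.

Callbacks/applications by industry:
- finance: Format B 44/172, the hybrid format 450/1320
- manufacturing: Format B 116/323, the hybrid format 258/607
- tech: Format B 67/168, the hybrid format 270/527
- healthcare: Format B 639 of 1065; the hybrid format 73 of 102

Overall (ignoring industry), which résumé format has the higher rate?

Finance: Format B 44/172 = 25.6%, the hybrid format 450/1320 = 34.1% → the hybrid format
Manufacturing: Format B 116/323 = 35.9%, the hybrid format 258/607 = 42.5% → the hybrid format
Tech: Format B 67/168 = 39.9%, the hybrid format 270/527 = 51.2% → the hybrid format
Healthcare: Format B 639/1065 = 60.0%, the hybrid format 73/102 = 71.6% → the hybrid format
Overall: Format B 866/1728 = 50.1%, the hybrid format 1051/2556 = 41.1% → Format B
(The hybrid format wins every industry group but Format B wins overall — the hybrid format's applications skew toward the low-rate finance group.)

Format B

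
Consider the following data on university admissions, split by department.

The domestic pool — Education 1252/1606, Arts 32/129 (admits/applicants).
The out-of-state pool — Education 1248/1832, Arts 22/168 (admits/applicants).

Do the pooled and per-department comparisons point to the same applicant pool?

Education: the domestic pool 1252/1606 = 78.0%, the out-of-state pool 1248/1832 = 68.1% → the domestic pool
Arts: the domestic pool 32/129 = 24.8%, the out-of-state pool 22/168 = 13.1% → the domestic pool
Overall: the domestic pool 1284/1735 = 74.0%, the out-of-state pool 1270/2000 = 63.5% → the domestic pool
The domestic pool wins overall and in every department group — no reversal.

Yes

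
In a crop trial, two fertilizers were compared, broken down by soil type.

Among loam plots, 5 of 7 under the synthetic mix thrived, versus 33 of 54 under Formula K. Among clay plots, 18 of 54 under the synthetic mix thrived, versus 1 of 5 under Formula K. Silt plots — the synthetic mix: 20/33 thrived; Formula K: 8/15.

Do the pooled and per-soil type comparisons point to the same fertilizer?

No

Loam: the synthetic mix 5/7 = 71.4%, Formula K 33/54 = 61.1% → the synthetic mix
Clay: the synthetic mix 18/54 = 33.3%, Formula K 1/5 = 20.0% → the synthetic mix
Silt: the synthetic mix 20/33 = 60.6%, Formula K 8/15 = 53.3% → the synthetic mix
Overall: the synthetic mix 43/94 = 45.7%, Formula K 42/74 = 56.8% → Formula K
The synthetic mix wins each soil group but Formula K wins overall — the comparison reverses. The synthetic mix's plots skew toward clay, which has a lower base rate.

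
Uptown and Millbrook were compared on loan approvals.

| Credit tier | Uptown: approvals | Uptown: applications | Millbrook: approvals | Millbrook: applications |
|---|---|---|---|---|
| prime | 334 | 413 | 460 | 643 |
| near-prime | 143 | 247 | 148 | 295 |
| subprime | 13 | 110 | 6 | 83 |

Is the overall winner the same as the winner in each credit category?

Yes

Prime: Uptown 334/413 = 80.9%, Millbrook 460/643 = 71.5% → Uptown
Near-prime: Uptown 143/247 = 57.9%, Millbrook 148/295 = 50.2% → Uptown
Subprime: Uptown 13/110 = 11.8%, Millbrook 6/83 = 7.2% → Uptown
Overall: Uptown 490/770 = 63.6%, Millbrook 614/1021 = 60.1% → Uptown
Uptown wins overall and in every credit group — no reversal.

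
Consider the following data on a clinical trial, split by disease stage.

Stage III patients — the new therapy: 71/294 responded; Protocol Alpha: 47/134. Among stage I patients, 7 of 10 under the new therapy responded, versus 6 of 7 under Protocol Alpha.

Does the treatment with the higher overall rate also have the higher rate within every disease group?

Stage III: the new therapy 71/294 = 24.1%, Protocol Alpha 47/134 = 35.1% → Protocol Alpha
Stage I: the new therapy 7/10 = 70.0%, Protocol Alpha 6/7 = 85.7% → Protocol Alpha
Overall: the new therapy 78/304 = 25.7%, Protocol Alpha 53/141 = 37.6% → Protocol Alpha
Protocol Alpha wins overall and in every disease group — no reversal.

Yes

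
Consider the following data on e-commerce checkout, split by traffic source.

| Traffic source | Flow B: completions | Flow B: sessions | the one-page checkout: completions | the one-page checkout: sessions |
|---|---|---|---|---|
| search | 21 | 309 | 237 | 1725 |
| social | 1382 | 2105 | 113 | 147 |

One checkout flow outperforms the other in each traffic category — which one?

the one-page checkout

Search: Flow B 21/309 = 6.8%, the one-page checkout 237/1725 = 13.7% → the one-page checkout
Social: Flow B 1382/2105 = 65.7%, the one-page checkout 113/147 = 76.9% → the one-page checkout
The one-page checkout has the higher rate in both groups.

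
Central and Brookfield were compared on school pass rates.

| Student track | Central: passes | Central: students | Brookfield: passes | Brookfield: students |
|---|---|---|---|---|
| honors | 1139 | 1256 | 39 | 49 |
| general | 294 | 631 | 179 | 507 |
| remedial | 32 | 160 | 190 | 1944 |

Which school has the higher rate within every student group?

Central

Honors: Central 1139/1256 = 90.7%, Brookfield 39/49 = 79.6% → Central
General: Central 294/631 = 46.6%, Brookfield 179/507 = 35.3% → Central
Remedial: Central 32/160 = 20.0%, Brookfield 190/1944 = 9.8% → Central
Central has the higher rate in all 3 groups.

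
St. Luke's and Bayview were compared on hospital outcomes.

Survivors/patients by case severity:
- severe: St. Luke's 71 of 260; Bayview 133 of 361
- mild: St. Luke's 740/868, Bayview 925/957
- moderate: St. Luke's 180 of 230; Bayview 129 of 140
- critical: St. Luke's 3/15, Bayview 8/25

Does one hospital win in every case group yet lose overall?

No

Severe: St. Luke's 71/260 = 27.3%, Bayview 133/361 = 36.8% → Bayview
Mild: St. Luke's 740/868 = 85.3%, Bayview 925/957 = 96.7% → Bayview
Moderate: St. Luke's 180/230 = 78.3%, Bayview 129/140 = 92.1% → Bayview
Critical: St. Luke's 3/15 = 20.0%, Bayview 8/25 = 32.0% → Bayview
Overall: St. Luke's 994/1373 = 72.4%, Bayview 1195/1483 = 80.6% → Bayview
Bayview wins overall and in every case group — no reversal.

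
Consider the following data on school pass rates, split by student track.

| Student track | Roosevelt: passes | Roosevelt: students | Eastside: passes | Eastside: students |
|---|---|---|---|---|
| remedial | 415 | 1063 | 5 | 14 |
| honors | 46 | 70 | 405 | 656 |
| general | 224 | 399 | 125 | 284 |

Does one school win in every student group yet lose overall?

Remedial: Roosevelt 415/1063 = 39.0%, Eastside 5/14 = 35.7% → Roosevelt
Honors: Roosevelt 46/70 = 65.7%, Eastside 405/656 = 61.7% → Roosevelt
General: Roosevelt 224/399 = 56.1%, Eastside 125/284 = 44.0% → Roosevelt
Overall: Roosevelt 685/1532 = 44.7%, Eastside 535/954 = 56.1% → Eastside
Roosevelt wins each student group but Eastside wins overall — the comparison reverses. Roosevelt's students skew toward remedial, which has a lower base rate.

Yes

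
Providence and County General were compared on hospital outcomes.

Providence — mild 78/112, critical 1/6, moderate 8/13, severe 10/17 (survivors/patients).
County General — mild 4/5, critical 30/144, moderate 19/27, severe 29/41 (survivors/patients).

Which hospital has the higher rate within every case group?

County General

Mild: Providence 78/112 = 69.6%, County General 4/5 = 80.0% → County General
Critical: Providence 1/6 = 16.7%, County General 30/144 = 20.8% → County General
Moderate: Providence 8/13 = 61.5%, County General 19/27 = 70.4% → County General
Severe: Providence 10/17 = 58.8%, County General 29/41 = 70.7% → County General
County General has the higher rate in all 4 groups.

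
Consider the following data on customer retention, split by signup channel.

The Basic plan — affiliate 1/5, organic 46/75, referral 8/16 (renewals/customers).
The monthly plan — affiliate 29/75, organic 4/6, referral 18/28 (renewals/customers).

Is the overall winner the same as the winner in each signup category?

No

Affiliate: the Basic plan 1/5 = 20.0%, the monthly plan 29/75 = 38.7% → the monthly plan
Organic: the Basic plan 46/75 = 61.3%, the monthly plan 4/6 = 66.7% → the monthly plan
Referral: the Basic plan 8/16 = 50.0%, the monthly plan 18/28 = 64.3% → the monthly plan
Overall: the Basic plan 55/96 = 57.3%, the monthly plan 51/109 = 46.8% → the Basic plan
The monthly plan wins each signup group but the Basic plan wins overall — the comparison reverses. The monthly plan's customers skew toward affiliate, which has a lower base rate.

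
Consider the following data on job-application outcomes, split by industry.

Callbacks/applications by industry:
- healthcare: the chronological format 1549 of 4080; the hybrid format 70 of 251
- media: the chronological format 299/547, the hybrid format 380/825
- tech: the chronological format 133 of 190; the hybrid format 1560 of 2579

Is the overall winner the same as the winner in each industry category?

Healthcare: the chronological format 1549/4080 = 38.0%, the hybrid format 70/251 = 27.9% → the chronological format
Media: the chronological format 299/547 = 54.7%, the hybrid format 380/825 = 46.1% → the chronological format
Tech: the chronological format 133/190 = 70.0%, the hybrid format 1560/2579 = 60.5% → the chronological format
Overall: the chronological format 1981/4817 = 41.1%, the hybrid format 2010/3655 = 55.0% → the hybrid format
The chronological format wins each industry group but the hybrid format wins overall — the comparison reverses. The chronological format's applications skew toward healthcare, which has a lower base rate.

No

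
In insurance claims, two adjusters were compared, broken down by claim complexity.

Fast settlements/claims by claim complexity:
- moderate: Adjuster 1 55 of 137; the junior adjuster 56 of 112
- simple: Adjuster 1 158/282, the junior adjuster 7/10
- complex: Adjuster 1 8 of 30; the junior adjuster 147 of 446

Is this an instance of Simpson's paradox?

Moderate: Adjuster 1 55/137 = 40.1%, the junior adjuster 56/112 = 50.0% → the junior adjuster
Simple: Adjuster 1 158/282 = 56.0%, the junior adjuster 7/10 = 70.0% → the junior adjuster
Complex: Adjuster 1 8/30 = 26.7%, the junior adjuster 147/446 = 33.0% → the junior adjuster
Overall: Adjuster 1 221/449 = 49.2%, the junior adjuster 210/568 = 37.0% → Adjuster 1
The junior adjuster wins each claim group but Adjuster 1 wins overall — the comparison reverses. The junior adjuster's claims skew toward complex, which has a lower base rate.

Yes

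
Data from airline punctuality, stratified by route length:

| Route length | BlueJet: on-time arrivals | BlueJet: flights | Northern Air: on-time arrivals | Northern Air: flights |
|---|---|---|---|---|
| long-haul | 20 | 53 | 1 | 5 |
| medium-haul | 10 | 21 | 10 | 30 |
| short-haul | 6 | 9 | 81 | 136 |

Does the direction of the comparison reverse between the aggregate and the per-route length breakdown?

Long-haul: BlueJet 20/53 = 37.7%, Northern Air 1/5 = 20.0% → BlueJet
Medium-haul: BlueJet 10/21 = 47.6%, Northern Air 10/30 = 33.3% → BlueJet
Short-haul: BlueJet 6/9 = 66.7%, Northern Air 81/136 = 59.6% → BlueJet
Overall: BlueJet 36/83 = 43.4%, Northern Air 92/171 = 53.8% → Northern Air
BlueJet wins each route group but Northern Air wins overall — the comparison reverses. BlueJet's flights skew toward long-haul, which has a lower base rate.

Yes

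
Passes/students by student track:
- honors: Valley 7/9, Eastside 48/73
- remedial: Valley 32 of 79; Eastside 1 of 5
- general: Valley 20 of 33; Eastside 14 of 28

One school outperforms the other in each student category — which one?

Honors: Valley 7/9 = 77.8%, Eastside 48/73 = 65.8% → Valley
Remedial: Valley 32/79 = 40.5%, Eastside 1/5 = 20.0% → Valley
General: Valley 20/33 = 60.6%, Eastside 14/28 = 50.0% → Valley
Valley has the higher rate in all 3 groups.

Valley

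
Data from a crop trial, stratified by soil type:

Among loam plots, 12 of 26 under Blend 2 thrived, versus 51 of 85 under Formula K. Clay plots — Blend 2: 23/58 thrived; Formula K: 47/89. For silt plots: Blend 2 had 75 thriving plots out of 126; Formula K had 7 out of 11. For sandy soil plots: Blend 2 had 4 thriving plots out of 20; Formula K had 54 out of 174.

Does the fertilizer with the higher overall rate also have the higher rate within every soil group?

No

Loam: Blend 2 12/26 = 46.2%, Formula K 51/85 = 60.0% → Formula K
Clay: Blend 2 23/58 = 39.7%, Formula K 47/89 = 52.8% → Formula K
Silt: Blend 2 75/126 = 59.5%, Formula K 7/11 = 63.6% → Formula K
Sandy soil: Blend 2 4/20 = 20.0%, Formula K 54/174 = 31.0% → Formula K
Overall: Blend 2 114/230 = 49.6%, Formula K 159/359 = 44.3% → Blend 2
Formula K wins each soil group but Blend 2 wins overall — the comparison reverses. Formula K's plots skew toward sandy soil, which has a lower base rate.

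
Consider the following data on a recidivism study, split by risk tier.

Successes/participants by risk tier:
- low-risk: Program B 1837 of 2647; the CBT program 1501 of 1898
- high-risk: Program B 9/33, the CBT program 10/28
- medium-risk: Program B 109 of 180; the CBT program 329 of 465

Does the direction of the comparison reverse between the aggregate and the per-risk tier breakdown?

No

Low-risk: Program B 1837/2647 = 69.4%, the CBT program 1501/1898 = 79.1% → the CBT program
High-risk: Program B 9/33 = 27.3%, the CBT program 10/28 = 35.7% → the CBT program
Medium-risk: Program B 109/180 = 60.6%, the CBT program 329/465 = 70.8% → the CBT program
Overall: Program B 1955/2860 = 68.4%, the CBT program 1840/2391 = 77.0% → the CBT program
The CBT program wins overall and in every risk group — no reversal.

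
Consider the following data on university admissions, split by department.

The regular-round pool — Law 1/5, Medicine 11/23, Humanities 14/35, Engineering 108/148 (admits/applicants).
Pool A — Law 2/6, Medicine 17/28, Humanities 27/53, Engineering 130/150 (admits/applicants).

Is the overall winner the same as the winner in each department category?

Yes

Law: the regular-round pool 1/5 = 20.0%, Pool A 2/6 = 33.3% → Pool A
Medicine: the regular-round pool 11/23 = 47.8%, Pool A 17/28 = 60.7% → Pool A
Humanities: the regular-round pool 14/35 = 40.0%, Pool A 27/53 = 50.9% → Pool A
Engineering: the regular-round pool 108/148 = 73.0%, Pool A 130/150 = 86.7% → Pool A
Overall: the regular-round pool 134/211 = 63.5%, Pool A 176/237 = 74.3% → Pool A
Pool A wins overall and in every department group — no reversal.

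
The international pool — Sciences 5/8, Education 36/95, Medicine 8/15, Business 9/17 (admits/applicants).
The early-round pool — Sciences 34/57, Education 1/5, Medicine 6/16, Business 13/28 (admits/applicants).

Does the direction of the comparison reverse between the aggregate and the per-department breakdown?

Yes

Sciences: the international pool 5/8 = 62.5%, the early-round pool 34/57 = 59.6% → the international pool
Education: the international pool 36/95 = 37.9%, the early-round pool 1/5 = 20.0% → the international pool
Medicine: the international pool 8/15 = 53.3%, the early-round pool 6/16 = 37.5% → the international pool
Business: the international pool 9/17 = 52.9%, the early-round pool 13/28 = 46.4% → the international pool
Overall: the international pool 58/135 = 43.0%, the early-round pool 54/106 = 50.9% → the early-round pool
The international pool wins each department group but the early-round pool wins overall — the comparison reverses. The international pool's applicants skew toward Education, which has a lower base rate.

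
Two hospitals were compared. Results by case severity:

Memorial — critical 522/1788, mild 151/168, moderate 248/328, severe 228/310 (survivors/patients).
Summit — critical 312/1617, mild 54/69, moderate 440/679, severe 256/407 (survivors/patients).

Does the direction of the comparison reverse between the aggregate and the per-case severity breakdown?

Critical: Memorial 522/1788 = 29.2%, Summit 312/1617 = 19.3% → Memorial
Mild: Memorial 151/168 = 89.9%, Summit 54/69 = 78.3% → Memorial
Moderate: Memorial 248/328 = 75.6%, Summit 440/679 = 64.8% → Memorial
Severe: Memorial 228/310 = 73.5%, Summit 256/407 = 62.9% → Memorial
Overall: Memorial 1149/2594 = 44.3%, Summit 1062/2772 = 38.3% → Memorial
Memorial wins overall and in every case group — no reversal.

No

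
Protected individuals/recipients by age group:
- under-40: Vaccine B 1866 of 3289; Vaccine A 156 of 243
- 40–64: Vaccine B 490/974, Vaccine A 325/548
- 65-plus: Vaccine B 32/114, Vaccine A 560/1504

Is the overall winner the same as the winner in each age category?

No

Under-40: Vaccine B 1866/3289 = 56.7%, Vaccine A 156/243 = 64.2% → Vaccine A
40–64: Vaccine B 490/974 = 50.3%, Vaccine A 325/548 = 59.3% → Vaccine A
65-plus: Vaccine B 32/114 = 28.1%, Vaccine A 560/1504 = 37.2% → Vaccine A
Overall: Vaccine B 2388/4377 = 54.6%, Vaccine A 1041/2295 = 45.4% → Vaccine B
Vaccine A wins each age group but Vaccine B wins overall — the comparison reverses. Vaccine A's recipients skew toward 65-plus, which has a lower base rate.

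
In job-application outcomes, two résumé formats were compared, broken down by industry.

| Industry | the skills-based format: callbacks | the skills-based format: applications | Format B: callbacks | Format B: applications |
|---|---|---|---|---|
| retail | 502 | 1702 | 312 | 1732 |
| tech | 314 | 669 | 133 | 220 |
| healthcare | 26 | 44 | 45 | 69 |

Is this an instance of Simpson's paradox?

No

Retail: the skills-based format 502/1702 = 29.5%, Format B 312/1732 = 18.0% → the skills-based format
Tech: the skills-based format 314/669 = 46.9%, Format B 133/220 = 60.5% → Format B
Healthcare: the skills-based format 26/44 = 59.1%, Format B 45/69 = 65.2% → Format B
Overall: the skills-based format 842/2415 = 34.9%, Format B 490/2021 = 24.2% → the skills-based format
Neither sweeps: the skills-based format wins 1 of 3 groups, Format B wins 2. The skills-based format wins overall but not every group — no Simpson reversal.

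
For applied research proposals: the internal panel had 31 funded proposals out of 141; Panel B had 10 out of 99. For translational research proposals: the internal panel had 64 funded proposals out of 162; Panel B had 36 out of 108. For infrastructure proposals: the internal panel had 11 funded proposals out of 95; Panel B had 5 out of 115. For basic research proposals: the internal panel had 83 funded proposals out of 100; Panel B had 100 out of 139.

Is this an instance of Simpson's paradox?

Applied research: the internal panel 31/141 = 22.0%, Panel B 10/99 = 10.1% → the internal panel
Translational research: the internal panel 64/162 = 39.5%, Panel B 36/108 = 33.3% → the internal panel
Infrastructure: the internal panel 11/95 = 11.6%, Panel B 5/115 = 4.3% → the internal panel
Basic research: the internal panel 83/100 = 83.0%, Panel B 100/139 = 71.9% → the internal panel
Overall: the internal panel 189/498 = 38.0%, Panel B 151/461 = 32.8% → the internal panel
The internal panel wins overall and in every proposal group — no reversal.

No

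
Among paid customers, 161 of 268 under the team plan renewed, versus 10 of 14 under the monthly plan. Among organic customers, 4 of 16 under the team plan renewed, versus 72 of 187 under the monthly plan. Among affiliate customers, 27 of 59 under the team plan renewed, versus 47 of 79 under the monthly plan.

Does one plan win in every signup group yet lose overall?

Yes

Paid: the team plan 161/268 = 60.1%, the monthly plan 10/14 = 71.4% → the monthly plan
Organic: the team plan 4/16 = 25.0%, the monthly plan 72/187 = 38.5% → the monthly plan
Affiliate: the team plan 27/59 = 45.8%, the monthly plan 47/79 = 59.5% → the monthly plan
Overall: the team plan 192/343 = 56.0%, the monthly plan 129/280 = 46.1% → the team plan
The monthly plan wins each signup group but the team plan wins overall — the comparison reverses. The monthly plan's customers skew toward organic, which has a lower base rate.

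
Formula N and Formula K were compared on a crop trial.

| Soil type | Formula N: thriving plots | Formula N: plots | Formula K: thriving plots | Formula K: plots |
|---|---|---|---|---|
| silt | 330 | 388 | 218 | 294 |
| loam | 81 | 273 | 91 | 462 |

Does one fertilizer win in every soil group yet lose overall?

No

Silt: Formula N 330/388 = 85.1%, Formula K 218/294 = 74.1% → Formula N
Loam: Formula N 81/273 = 29.7%, Formula K 91/462 = 19.7% → Formula N
Overall: Formula N 411/661 = 62.2%, Formula K 309/756 = 40.9% → Formula N
Formula N wins overall and in every soil group — no reversal.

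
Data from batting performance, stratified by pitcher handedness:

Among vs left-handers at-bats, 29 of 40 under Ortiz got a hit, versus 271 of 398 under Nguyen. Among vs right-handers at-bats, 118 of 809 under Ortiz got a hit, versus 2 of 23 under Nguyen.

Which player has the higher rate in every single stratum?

Ortiz

Vs left-handers: Ortiz 29/40 = 72.5%, Nguyen 271/398 = 68.1% → Ortiz
Vs right-handers: Ortiz 118/809 = 14.6%, Nguyen 2/23 = 8.7% → Ortiz
Ortiz has the higher rate in both groups.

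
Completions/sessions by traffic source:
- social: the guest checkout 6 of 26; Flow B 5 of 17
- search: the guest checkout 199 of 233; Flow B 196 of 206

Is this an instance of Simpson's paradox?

No

Social: the guest checkout 6/26 = 23.1%, Flow B 5/17 = 29.4% → Flow B
Search: the guest checkout 199/233 = 85.4%, Flow B 196/206 = 95.1% → Flow B
Overall: the guest checkout 205/259 = 79.2%, Flow B 201/223 = 90.1% → Flow B
Flow B wins overall and in every traffic group — no reversal.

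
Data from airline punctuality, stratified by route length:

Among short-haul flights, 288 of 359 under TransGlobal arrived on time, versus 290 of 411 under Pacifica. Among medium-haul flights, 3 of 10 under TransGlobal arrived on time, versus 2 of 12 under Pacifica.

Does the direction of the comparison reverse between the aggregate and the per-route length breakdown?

No

Short-haul: TransGlobal 288/359 = 80.2%, Pacifica 290/411 = 70.6% → TransGlobal
Medium-haul: TransGlobal 3/10 = 30.0%, Pacifica 2/12 = 16.7% → TransGlobal
Overall: TransGlobal 291/369 = 78.9%, Pacifica 292/423 = 69.0% → TransGlobal
TransGlobal wins overall and in every route group — no reversal.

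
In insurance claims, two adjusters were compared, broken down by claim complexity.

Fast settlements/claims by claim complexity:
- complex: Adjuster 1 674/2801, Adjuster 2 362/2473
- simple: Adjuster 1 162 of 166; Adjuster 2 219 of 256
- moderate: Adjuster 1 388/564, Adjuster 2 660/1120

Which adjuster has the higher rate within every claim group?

Adjuster 1

Complex: Adjuster 1 674/2801 = 24.1%, Adjuster 2 362/2473 = 14.6% → Adjuster 1
Simple: Adjuster 1 162/166 = 97.6%, Adjuster 2 219/256 = 85.5% → Adjuster 1
Moderate: Adjuster 1 388/564 = 68.8%, Adjuster 2 660/1120 = 58.9% → Adjuster 1
Adjuster 1 has the higher rate in all 3 groups.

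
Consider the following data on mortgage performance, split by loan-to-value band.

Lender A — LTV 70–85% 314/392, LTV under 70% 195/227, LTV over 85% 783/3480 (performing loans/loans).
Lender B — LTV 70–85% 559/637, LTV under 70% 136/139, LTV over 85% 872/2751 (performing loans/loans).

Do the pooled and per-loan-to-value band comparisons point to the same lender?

LTV 70–85%: Lender A 314/392 = 80.1%, Lender B 559/637 = 87.8% → Lender B
LTV under 70%: Lender A 195/227 = 85.9%, Lender B 136/139 = 97.8% → Lender B
LTV over 85%: Lender A 783/3480 = 22.5%, Lender B 872/2751 = 31.7% → Lender B
Overall: Lender A 1292/4099 = 31.5%, Lender B 1567/3527 = 44.4% → Lender B
Lender B wins overall and in every loan-to-value group — no reversal.

Yes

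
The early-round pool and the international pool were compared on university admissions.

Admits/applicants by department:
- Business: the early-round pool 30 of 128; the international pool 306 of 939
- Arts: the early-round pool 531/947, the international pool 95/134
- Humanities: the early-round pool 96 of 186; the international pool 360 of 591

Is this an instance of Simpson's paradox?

Yes

Business: the early-round pool 30/128 = 23.4%, the international pool 306/939 = 32.6% → the international pool
Arts: the early-round pool 531/947 = 56.1%, the international pool 95/134 = 70.9% → the international pool
Humanities: the early-round pool 96/186 = 51.6%, the international pool 360/591 = 60.9% → the international pool
Overall: the early-round pool 657/1261 = 52.1%, the international pool 761/1664 = 45.7% → the early-round pool
The international pool wins each department group but the early-round pool wins overall — the comparison reverses. The international pool's applicants skew toward Business, which has a lower base rate.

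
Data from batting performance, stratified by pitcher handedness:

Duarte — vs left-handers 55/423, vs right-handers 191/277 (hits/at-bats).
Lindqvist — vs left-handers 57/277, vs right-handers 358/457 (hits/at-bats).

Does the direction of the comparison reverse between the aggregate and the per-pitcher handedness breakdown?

No

Vs left-handers: Duarte 55/423 = 13.0%, Lindqvist 57/277 = 20.6% → Lindqvist
Vs right-handers: Duarte 191/277 = 69.0%, Lindqvist 358/457 = 78.3% → Lindqvist
Overall: Duarte 246/700 = 35.1%, Lindqvist 415/734 = 56.5% → Lindqvist
Lindqvist wins overall and in every pitcher group — no reversal.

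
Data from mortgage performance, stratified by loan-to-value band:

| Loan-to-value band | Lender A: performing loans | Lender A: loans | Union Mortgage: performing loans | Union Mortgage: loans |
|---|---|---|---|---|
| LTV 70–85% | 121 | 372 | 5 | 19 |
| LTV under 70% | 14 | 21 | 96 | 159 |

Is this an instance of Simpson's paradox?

Yes

LTV 70–85%: Lender A 121/372 = 32.5%, Union Mortgage 5/19 = 26.3% → Lender A
LTV under 70%: Lender A 14/21 = 66.7%, Union Mortgage 96/159 = 60.4% → Lender A
Overall: Lender A 135/393 = 34.4%, Union Mortgage 101/178 = 56.7% → Union Mortgage
Lender A wins each loan-to-value group but Union Mortgage wins overall — the comparison reverses. Lender A's loans skew toward LTV 70–85%, which has a lower base rate.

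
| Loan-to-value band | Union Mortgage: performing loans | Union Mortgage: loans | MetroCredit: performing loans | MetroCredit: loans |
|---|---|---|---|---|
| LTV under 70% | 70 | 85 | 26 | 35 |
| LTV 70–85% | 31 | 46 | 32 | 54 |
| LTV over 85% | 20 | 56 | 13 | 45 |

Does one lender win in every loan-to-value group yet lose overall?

LTV under 70%: Union Mortgage 70/85 = 82.4%, MetroCredit 26/35 = 74.3% → Union Mortgage
LTV 70–85%: Union Mortgage 31/46 = 67.4%, MetroCredit 32/54 = 59.3% → Union Mortgage
LTV over 85%: Union Mortgage 20/56 = 35.7%, MetroCredit 13/45 = 28.9% → Union Mortgage
Overall: Union Mortgage 121/187 = 64.7%, MetroCredit 71/134 = 53.0% → Union Mortgage
Union Mortgage wins overall and in every loan-to-value group — no reversal.

No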